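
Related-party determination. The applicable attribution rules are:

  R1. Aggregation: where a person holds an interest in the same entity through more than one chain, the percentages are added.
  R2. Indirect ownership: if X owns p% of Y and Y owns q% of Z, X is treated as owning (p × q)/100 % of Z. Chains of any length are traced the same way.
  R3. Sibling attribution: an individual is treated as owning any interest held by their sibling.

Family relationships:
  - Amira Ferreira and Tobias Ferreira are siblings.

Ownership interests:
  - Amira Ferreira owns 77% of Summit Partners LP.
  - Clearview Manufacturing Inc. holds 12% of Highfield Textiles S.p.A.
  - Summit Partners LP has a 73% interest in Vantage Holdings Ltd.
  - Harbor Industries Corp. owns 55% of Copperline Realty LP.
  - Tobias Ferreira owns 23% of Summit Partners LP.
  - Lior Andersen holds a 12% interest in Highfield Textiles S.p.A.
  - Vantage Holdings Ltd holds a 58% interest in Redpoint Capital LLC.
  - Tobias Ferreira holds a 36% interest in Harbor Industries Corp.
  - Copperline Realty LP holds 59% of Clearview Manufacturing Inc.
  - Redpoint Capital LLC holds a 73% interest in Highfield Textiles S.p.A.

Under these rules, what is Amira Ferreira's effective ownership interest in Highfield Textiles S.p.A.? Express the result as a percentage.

By sibling attribution (R3), Amira Ferreira is treated as also owning Tobias Ferreira's interest in Summit Partners LP, giving 77% + 23% = 100%.
By sibling attribution (R3), Amira Ferreira is treated as owning Tobias Ferreira's 36% interest in Harbor Industries Corp.
Chain via Summit Partners LP → Vantage Holdings Ltd → Redpoint Capital LLC (R2): 100% × 73% × 58% × 73% = 30.9082% of Highfield Textiles S.p.A.
Chain via Harbor Industries Corp. → Copperline Realty LP → Clearview Manufacturing Inc. (R2): 36% × 55% × 59% × 12% = 1.40184% of Highfield Textiles S.p.A.
Aggregating (R1): 30.9082% + 1.40184% = 32.31004%.

32.31004%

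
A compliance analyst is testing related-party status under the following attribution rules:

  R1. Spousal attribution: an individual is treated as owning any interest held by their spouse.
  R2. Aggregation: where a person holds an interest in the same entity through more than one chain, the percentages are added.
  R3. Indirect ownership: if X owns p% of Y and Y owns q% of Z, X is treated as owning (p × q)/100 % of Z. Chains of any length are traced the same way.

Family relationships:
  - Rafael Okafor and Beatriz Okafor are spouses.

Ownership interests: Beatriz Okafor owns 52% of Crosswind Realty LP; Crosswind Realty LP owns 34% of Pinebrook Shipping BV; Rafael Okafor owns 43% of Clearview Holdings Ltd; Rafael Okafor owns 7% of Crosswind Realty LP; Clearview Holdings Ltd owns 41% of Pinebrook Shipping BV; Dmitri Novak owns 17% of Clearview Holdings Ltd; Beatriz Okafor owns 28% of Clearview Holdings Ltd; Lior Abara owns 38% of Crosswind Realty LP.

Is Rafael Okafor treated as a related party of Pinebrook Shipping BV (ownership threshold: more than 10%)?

Yes

By spousal attribution (R1), Rafael Okafor is treated as also owning Beatriz Okafor's interest in Clearview Holdings Ltd, giving 43% + 28% = 71%.
By spousal attribution (R1), Rafael Okafor is treated as also owning Beatriz Okafor's interest in Crosswind Realty LP, giving 7% + 52% = 59%.
Chain via Clearview Holdings Ltd (R3): 71% × 41% = 29.11% of Pinebrook Shipping BV.
Chain via Crosswind Realty LP (R3): 59% × 34% = 20.06% of Pinebrook Shipping BV.
Aggregating (R2): 29.11% + 20.06% = 49.17%.
49.17% exceeds the 10% threshold, so Rafael is a related party to Pinebrook Shipping BV.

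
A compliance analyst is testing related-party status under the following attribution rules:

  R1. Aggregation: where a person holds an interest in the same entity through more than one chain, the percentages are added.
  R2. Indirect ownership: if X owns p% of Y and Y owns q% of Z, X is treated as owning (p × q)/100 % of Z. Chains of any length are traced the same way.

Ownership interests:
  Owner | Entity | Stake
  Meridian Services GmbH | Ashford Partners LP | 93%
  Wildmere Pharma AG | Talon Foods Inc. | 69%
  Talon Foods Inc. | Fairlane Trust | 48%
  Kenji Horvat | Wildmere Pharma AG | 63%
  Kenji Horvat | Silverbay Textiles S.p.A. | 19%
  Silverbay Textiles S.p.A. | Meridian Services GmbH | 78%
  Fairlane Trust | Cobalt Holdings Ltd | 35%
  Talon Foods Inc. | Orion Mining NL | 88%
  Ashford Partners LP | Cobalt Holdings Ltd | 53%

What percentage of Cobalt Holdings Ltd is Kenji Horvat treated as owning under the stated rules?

14.607738%

Chain via Wildmere Pharma AG → Talon Foods Inc. → Fairlane Trust (R2): 63% × 69% × 48% × 35% = 7.30296% of Cobalt Holdings Ltd.
Chain via Silverbay Textiles S.p.A. → Meridian Services GmbH → Ashford Partners LP (R2): 19% × 78% × 93% × 53% = 7.304778% of Cobalt Holdings Ltd.
Aggregating (R1): 7.30296% + 7.304778% = 14.607738%.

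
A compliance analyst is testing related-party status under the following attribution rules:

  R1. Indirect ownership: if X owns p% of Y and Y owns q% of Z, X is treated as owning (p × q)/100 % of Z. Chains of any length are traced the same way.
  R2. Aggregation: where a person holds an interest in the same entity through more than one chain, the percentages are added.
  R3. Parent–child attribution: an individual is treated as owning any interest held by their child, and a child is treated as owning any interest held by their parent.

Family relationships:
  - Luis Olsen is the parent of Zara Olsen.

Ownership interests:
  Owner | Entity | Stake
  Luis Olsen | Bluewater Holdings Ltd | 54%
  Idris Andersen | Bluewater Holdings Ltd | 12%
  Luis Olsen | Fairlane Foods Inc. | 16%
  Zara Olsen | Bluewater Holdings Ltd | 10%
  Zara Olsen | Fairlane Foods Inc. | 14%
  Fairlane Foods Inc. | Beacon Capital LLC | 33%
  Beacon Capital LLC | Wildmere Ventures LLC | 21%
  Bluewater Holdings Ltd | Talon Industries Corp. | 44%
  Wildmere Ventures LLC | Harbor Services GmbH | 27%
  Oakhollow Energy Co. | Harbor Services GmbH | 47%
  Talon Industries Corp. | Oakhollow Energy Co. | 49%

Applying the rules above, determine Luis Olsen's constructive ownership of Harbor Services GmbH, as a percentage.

7.046578%

By parent–child attribution (R3), Luis Olsen is treated as also owning Zara Olsen's interest in Fairlane Foods Inc, giving 16% + 14% = 30%.
By parent–child attribution (R3), Luis Olsen is treated as also owning Zara Olsen's interest in Bluewater Holdings Ltd, giving 54% + 10% = 64%.
Chain via Fairlane Foods Inc. → Beacon Capital LLC → Wildmere Ventures LLC (R1): 30% × 33% × 21% × 27% = 0.56133% of Harbor Services GmbH.
Chain via Bluewater Holdings Ltd → Talon Industries Corp. → Oakhollow Energy Co. (R1): 64% × 44% × 49% × 47% = 6.485248% of Harbor Services GmbH.
Aggregating (R2): 0.56133% + 6.485248% = 7.046578%.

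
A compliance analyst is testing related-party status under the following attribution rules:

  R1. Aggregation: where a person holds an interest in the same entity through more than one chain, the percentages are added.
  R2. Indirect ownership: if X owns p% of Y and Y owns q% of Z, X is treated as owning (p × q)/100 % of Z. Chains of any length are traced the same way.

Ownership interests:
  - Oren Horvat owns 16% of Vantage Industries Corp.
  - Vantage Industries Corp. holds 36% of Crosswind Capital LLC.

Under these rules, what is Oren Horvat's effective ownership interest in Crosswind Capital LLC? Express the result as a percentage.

5.76%

Chain via Vantage Industries Corp. (R2): 16% × 36% = 5.76% of Crosswind Capital LLC.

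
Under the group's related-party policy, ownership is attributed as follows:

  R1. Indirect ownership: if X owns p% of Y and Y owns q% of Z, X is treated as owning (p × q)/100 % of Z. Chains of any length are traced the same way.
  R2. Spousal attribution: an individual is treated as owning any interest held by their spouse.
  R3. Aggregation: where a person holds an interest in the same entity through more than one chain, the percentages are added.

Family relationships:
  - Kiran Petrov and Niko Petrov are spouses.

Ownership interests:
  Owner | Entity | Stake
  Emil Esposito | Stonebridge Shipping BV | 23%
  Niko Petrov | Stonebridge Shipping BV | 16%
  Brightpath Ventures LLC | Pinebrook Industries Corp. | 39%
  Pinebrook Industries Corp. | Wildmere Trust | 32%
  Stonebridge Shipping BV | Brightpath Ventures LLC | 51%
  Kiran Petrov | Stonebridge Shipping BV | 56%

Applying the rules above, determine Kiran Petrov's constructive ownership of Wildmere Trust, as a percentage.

4.582656%

By spousal attribution (R2), Kiran Petrov is treated as also owning Niko Petrov's interest in Stonebridge Shipping BV, giving 56% + 16% = 72%.
Chain via Stonebridge Shipping BV → Brightpath Ventures LLC → Pinebrook Industries Corp. (R1): 72% × 51% × 39% × 32% = 4.582656% of Wildmere Trust.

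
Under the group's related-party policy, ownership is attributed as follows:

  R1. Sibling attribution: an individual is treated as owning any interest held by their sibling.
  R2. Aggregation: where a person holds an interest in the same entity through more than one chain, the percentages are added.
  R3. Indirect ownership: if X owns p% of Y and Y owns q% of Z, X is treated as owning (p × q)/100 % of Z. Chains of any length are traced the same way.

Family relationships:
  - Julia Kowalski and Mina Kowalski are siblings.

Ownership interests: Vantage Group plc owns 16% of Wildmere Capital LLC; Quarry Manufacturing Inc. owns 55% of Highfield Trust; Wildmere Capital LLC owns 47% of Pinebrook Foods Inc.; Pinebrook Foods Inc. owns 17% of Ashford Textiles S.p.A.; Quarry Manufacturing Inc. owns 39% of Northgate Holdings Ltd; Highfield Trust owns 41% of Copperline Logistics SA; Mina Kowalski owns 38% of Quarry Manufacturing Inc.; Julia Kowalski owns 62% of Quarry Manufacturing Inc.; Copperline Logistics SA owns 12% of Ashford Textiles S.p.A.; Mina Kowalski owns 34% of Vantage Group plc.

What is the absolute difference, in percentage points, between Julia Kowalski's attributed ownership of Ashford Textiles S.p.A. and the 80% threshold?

76.859344

By sibling attribution (R1), Julia Kowalski is treated as also owning Mina Kowalski's interest in Quarry Manufacturing Inc, giving 62% + 38% = 100%.
By sibling attribution (R1), Julia Kowalski is treated as owning Mina Kowalski's 34% interest in Vantage Group plc.
Chain via Quarry Manufacturing Inc. → Highfield Trust → Copperline Logistics SA (R3): 100% × 55% × 41% × 12% = 2.706% of Ashford Textiles S.p.A.
Chain via Vantage Group plc → Wildmere Capital LLC → Pinebrook Foods Inc. (R3): 34% × 16% × 47% × 17% = 0.434656% of Ashford Textiles S.p.A.
Aggregating (R2): 2.706% + 0.434656% = 3.140656%.
3.140656% falls short of the 80% threshold by 76.859344 percentage points.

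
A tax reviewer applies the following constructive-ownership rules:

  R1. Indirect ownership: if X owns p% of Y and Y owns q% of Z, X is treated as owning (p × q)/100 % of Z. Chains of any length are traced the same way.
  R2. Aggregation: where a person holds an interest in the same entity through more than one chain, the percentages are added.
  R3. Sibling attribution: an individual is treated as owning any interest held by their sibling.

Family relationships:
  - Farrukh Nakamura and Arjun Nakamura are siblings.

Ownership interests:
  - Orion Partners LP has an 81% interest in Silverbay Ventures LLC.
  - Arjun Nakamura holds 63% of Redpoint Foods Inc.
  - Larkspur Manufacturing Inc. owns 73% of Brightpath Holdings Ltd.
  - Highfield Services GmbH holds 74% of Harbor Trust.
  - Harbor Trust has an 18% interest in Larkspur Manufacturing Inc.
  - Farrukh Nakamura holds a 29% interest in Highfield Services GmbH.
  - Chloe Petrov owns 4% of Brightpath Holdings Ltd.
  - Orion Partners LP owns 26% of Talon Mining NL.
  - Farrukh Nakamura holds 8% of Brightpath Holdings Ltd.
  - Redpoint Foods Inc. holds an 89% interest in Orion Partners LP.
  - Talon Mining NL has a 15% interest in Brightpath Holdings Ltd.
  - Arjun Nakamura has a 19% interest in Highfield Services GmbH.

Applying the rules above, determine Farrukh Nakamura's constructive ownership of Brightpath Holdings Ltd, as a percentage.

14.854058%

By sibling attribution (R3), Farrukh Nakamura is treated as also owning Arjun Nakamura's interest in Highfield Services GmbH, giving 29% + 19% = 48%.
By sibling attribution (R3), Farrukh Nakamura is treated as owning Arjun Nakamura's 63% interest in Redpoint Foods Inc.
Chain via Highfield Services GmbH → Harbor Trust → Larkspur Manufacturing Inc. (R1): 48% × 74% × 18% × 73% = 4.667328% of Brightpath Holdings Ltd.
Direct interest in Brightpath Holdings Ltd: 8%.
Chain via Redpoint Foods Inc. → Orion Partners LP → Talon Mining NL (R1): 63% × 89% × 26% × 15% = 2.18673% of Brightpath Holdings Ltd.
Aggregating (R2): 4.667328% + 8% + 2.18673% = 14.854058%.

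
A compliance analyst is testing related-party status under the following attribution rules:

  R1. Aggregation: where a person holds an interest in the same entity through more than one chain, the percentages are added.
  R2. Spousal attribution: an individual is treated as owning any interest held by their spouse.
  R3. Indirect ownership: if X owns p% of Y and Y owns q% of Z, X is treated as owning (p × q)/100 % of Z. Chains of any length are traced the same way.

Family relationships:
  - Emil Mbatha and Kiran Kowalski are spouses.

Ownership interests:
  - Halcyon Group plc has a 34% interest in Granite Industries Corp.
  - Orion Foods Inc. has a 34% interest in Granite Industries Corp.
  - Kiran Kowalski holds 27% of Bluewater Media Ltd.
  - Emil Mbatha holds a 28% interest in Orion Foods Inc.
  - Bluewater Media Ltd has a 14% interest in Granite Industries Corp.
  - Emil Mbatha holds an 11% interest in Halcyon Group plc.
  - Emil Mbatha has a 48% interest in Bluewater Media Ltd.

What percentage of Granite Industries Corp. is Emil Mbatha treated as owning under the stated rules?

23.76%

By spousal attribution (R2), Emil Mbatha is treated as also owning Kiran Kowalski's interest in Bluewater Media Ltd, giving 48% + 27% = 75%.
Chain via Bluewater Media Ltd (R3): 75% × 14% = 10.5% of Granite Industries Corp.
Chain via Halcyon Group plc (R3): 11% × 34% = 3.74% of Granite Industries Corp.
Chain via Orion Foods Inc. (R3): 28% × 34% = 9.52% of Granite Industries Corp.
Aggregating (R1): 10.5% + 3.74% + 9.52% = 23.76%.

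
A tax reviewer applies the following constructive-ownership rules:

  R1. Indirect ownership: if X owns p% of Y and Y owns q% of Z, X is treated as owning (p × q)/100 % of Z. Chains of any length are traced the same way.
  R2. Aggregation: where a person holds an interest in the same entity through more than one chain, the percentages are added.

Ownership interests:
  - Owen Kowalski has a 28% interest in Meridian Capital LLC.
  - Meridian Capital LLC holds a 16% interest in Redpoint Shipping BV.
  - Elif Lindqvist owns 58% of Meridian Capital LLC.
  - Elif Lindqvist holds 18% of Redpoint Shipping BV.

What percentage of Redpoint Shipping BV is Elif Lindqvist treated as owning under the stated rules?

Chain via Meridian Capital LLC (R1): 58% × 16% = 9.28% of Redpoint Shipping BV.
Direct interest in Redpoint Shipping BV: 18%.
Aggregating (R2): 9.28% + 18% = 27.28%.

27.28%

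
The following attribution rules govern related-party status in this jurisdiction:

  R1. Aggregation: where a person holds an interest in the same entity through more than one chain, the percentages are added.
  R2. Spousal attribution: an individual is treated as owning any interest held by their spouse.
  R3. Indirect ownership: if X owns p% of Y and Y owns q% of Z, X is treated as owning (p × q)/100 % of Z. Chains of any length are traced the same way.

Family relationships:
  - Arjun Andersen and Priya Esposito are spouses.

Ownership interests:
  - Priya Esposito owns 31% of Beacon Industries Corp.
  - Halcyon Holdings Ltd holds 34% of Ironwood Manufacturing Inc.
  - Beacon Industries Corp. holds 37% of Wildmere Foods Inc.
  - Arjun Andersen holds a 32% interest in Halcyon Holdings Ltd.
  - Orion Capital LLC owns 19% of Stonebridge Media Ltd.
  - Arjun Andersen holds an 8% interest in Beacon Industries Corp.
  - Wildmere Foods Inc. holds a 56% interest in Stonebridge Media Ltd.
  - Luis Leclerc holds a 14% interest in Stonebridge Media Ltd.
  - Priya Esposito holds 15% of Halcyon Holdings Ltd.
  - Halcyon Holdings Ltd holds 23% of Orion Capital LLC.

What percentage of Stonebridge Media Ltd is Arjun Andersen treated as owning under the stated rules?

10.1347%

By spousal attribution (R2), Arjun Andersen is treated as also owning Priya Esposito's interest in Halcyon Holdings Ltd, giving 32% + 15% = 47%.
By spousal attribution (R2), Arjun Andersen is treated as also owning Priya Esposito's interest in Beacon Industries Corp, giving 8% + 31% = 39%.
Chain via Halcyon Holdings Ltd → Orion Capital LLC (R3): 47% × 23% × 19% = 2.0539% of Stonebridge Media Ltd.
Chain via Beacon Industries Corp. → Wildmere Foods Inc. (R3): 39% × 37% × 56% = 8.0808% of Stonebridge Media Ltd.
Aggregating (R1): 2.0539% + 8.0808% = 10.1347%.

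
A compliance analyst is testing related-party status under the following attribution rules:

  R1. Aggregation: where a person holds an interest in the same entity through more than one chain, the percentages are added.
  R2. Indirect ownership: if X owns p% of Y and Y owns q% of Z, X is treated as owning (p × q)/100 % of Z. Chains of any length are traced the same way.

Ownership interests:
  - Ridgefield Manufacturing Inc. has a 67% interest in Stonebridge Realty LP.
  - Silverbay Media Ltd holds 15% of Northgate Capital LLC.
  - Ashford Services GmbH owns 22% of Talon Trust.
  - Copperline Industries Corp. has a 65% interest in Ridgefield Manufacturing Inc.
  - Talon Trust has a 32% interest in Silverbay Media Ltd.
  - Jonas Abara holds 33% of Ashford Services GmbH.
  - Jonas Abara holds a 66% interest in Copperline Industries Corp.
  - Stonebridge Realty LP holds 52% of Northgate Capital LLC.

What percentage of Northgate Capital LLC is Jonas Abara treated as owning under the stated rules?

Chain via Ashford Services GmbH → Talon Trust → Silverbay Media Ltd (R2): 33% × 22% × 32% × 15% = 0.34848% of Northgate Capital LLC.
Chain via Copperline Industries Corp. → Ridgefield Manufacturing Inc. → Stonebridge Realty LP (R2): 66% × 65% × 67% × 52% = 14.94636% of Northgate Capital LLC.
Aggregating (R1): 0.34848% + 14.94636% = 15.29484%.

15.29484%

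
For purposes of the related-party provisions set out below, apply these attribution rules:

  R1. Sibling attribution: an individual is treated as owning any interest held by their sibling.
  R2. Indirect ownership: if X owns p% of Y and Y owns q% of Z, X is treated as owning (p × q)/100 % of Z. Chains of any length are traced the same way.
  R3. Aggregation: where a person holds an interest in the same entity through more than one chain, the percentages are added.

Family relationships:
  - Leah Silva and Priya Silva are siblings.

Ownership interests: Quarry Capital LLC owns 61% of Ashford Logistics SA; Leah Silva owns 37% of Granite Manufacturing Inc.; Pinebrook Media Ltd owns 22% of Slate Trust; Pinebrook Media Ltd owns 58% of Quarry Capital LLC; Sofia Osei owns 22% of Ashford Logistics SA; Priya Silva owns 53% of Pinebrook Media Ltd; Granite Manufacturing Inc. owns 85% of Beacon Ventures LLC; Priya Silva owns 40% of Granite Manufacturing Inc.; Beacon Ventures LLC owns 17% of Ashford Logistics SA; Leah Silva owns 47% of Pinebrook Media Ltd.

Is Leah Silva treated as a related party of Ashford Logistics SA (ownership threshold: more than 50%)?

By sibling attribution (R1), Leah Silva is treated as also owning Priya Silva's interest in Pinebrook Media Ltd, giving 47% + 53% = 100%.
By sibling attribution (R1), Leah Silva is treated as also owning Priya Silva's interest in Granite Manufacturing Inc, giving 37% + 40% = 77%.
Chain via Pinebrook Media Ltd → Quarry Capital LLC (R2): 100% × 58% × 61% = 35.38% of Ashford Logistics SA.
Chain via Granite Manufacturing Inc. → Beacon Ventures LLC (R2): 77% × 85% × 17% = 11.1265% of Ashford Logistics SA.
Aggregating (R3): 35.38% + 11.1265% = 46.5065%.
46.5065% does not exceed the 50% threshold, so Leah is not a related party to Ashford Logistics SA.

No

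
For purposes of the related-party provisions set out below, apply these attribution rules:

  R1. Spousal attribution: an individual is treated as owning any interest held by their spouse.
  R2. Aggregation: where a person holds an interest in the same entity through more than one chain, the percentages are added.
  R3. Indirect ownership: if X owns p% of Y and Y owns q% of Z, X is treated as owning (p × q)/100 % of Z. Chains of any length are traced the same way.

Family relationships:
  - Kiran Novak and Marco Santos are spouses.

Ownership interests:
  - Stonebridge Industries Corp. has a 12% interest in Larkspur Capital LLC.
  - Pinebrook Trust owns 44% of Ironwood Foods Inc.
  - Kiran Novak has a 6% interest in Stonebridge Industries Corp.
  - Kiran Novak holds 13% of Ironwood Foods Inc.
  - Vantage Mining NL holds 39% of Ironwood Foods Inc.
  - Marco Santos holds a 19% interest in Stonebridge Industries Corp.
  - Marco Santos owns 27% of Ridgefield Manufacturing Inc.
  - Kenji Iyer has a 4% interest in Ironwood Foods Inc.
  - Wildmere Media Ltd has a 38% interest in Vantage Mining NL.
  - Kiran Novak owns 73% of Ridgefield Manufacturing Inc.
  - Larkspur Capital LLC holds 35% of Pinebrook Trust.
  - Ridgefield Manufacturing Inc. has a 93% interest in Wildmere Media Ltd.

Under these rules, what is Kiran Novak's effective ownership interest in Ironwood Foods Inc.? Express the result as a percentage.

By spousal attribution (R1), Kiran Novak is treated as also owning Marco Santos's interest in Ridgefield Manufacturing Inc, giving 73% + 27% = 100%.
By spousal attribution (R1), Kiran Novak is treated as also owning Marco Santos's interest in Stonebridge Industries Corp, giving 6% + 19% = 25%.
Chain via Ridgefield Manufacturing Inc. → Wildmere Media Ltd → Vantage Mining NL (R3): 100% × 93% × 38% × 39% = 13.7826% of Ironwood Foods Inc.
Chain via Stonebridge Industries Corp. → Larkspur Capital LLC → Pinebrook Trust (R3): 25% × 12% × 35% × 44% = 0.462% of Ironwood Foods Inc.
Direct interest in Ironwood Foods Inc: 13%.
Aggregating (R2): 13.7826% + 0.462% + 13% = 27.2446%.

27.2446%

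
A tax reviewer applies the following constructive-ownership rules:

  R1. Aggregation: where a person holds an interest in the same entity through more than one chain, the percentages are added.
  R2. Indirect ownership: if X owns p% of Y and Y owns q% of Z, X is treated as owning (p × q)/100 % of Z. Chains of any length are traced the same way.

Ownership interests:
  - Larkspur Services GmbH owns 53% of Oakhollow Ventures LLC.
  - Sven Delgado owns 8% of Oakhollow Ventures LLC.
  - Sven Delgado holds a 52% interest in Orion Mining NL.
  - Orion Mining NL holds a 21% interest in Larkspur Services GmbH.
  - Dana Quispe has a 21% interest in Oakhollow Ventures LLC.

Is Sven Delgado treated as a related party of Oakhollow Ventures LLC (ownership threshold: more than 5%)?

Yes

Chain via Orion Mining NL → Larkspur Services GmbH (R2): 52% × 21% × 53% = 5.7876% of Oakhollow Ventures LLC.
Direct interest in Oakhollow Ventures LLC: 8%.
Aggregating (R1): 5.7876% + 8% = 13.7876%.
13.7876% exceeds the 5% threshold, so Sven is a related party to Oakhollow Ventures LLC.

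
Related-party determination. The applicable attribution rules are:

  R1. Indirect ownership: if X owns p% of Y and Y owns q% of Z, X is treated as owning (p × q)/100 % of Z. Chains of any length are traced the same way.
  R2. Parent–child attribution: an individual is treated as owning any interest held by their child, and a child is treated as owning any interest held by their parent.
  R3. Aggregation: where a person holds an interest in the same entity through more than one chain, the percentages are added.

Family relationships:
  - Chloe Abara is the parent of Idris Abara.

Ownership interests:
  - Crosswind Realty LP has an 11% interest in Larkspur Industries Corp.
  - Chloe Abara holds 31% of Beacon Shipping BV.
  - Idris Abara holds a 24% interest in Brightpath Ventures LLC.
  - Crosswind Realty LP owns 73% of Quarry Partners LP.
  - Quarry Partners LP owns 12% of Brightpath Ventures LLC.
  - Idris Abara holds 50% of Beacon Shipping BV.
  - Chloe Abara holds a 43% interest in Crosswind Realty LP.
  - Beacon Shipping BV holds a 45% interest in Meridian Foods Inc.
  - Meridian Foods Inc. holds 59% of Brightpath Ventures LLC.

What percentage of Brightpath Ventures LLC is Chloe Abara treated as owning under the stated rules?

By parent–child attribution (R2), Chloe Abara is treated as also owning Idris Abara's interest in Beacon Shipping BV, giving 31% + 50% = 81%.
By parent–child attribution (R2), Chloe Abara is treated as owning Idris Abara's 24% interest in Brightpath Ventures LLC.
Chain via Crosswind Realty LP → Quarry Partners LP (R1): 43% × 73% × 12% = 3.7668% of Brightpath Ventures LLC.
Chain via Beacon Shipping BV → Meridian Foods Inc. (R1): 81% × 45% × 59% = 21.5055% of Brightpath Ventures LLC.
Direct interest in Brightpath Ventures LLC: 24%.
Aggregating (R3): 3.7668% + 21.5055% + 24% = 49.2723%.

49.2723%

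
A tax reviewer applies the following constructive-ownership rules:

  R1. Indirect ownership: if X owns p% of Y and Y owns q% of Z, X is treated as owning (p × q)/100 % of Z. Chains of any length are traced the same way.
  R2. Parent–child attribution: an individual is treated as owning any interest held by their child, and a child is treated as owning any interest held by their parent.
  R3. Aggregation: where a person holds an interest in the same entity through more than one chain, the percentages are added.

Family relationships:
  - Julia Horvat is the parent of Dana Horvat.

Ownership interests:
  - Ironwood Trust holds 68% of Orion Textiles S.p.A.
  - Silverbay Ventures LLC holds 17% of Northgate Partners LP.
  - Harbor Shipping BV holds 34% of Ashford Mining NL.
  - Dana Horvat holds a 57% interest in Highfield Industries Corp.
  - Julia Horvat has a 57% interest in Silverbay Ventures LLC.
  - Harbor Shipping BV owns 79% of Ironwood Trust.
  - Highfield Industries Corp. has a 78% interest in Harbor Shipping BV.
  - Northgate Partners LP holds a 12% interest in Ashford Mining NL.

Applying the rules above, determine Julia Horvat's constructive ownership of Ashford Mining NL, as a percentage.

By parent–child attribution (R2), Julia Horvat is treated as owning Dana Horvat's 57% interest in Highfield Industries Corp.
Chain via Silverbay Ventures LLC → Northgate Partners LP (R1): 57% × 17% × 12% = 1.1628% of Ashford Mining NL.
Chain via Highfield Industries Corp. → Harbor Shipping BV (R1): 57% × 78% × 34% = 15.1164% of Ashford Mining NL.
Aggregating (R3): 1.1628% + 15.1164% = 16.2792%.

16.2792%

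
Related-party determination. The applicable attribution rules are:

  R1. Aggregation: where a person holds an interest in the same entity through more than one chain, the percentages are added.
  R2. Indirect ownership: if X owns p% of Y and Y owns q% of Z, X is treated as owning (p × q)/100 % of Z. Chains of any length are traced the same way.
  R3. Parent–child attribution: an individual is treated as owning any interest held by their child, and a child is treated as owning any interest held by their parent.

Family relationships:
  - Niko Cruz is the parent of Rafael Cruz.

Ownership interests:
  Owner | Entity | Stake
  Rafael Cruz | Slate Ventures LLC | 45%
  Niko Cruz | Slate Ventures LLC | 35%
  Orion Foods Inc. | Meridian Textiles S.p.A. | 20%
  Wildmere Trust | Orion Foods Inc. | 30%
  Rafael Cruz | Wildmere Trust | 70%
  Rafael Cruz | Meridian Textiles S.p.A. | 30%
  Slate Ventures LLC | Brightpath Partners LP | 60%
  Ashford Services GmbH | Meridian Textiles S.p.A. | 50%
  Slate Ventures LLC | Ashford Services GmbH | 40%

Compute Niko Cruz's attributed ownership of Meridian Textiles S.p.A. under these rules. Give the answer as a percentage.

By parent–child attribution (R3), Niko Cruz is treated as also owning Rafael Cruz's interest in Slate Ventures LLC, giving 35% + 45% = 80%.
By parent–child attribution (R3), Niko Cruz is treated as owning Rafael Cruz's 70% interest in Wildmere Trust.
By parent–child attribution (R3), Niko Cruz is treated as owning Rafael Cruz's 30% interest in Meridian Textiles S.p.A.
Chain via Slate Ventures LLC → Ashford Services GmbH (R2): 80% × 40% × 50% = 16% of Meridian Textiles S.p.A.
Chain via Wildmere Trust → Orion Foods Inc. (R2): 70% × 30% × 20% = 4.2% of Meridian Textiles S.p.A.
Direct interest in Meridian Textiles S.p.A: 30%.
Aggregating (R1): 16% + 4.2% + 30% = 50.2%.

50.2%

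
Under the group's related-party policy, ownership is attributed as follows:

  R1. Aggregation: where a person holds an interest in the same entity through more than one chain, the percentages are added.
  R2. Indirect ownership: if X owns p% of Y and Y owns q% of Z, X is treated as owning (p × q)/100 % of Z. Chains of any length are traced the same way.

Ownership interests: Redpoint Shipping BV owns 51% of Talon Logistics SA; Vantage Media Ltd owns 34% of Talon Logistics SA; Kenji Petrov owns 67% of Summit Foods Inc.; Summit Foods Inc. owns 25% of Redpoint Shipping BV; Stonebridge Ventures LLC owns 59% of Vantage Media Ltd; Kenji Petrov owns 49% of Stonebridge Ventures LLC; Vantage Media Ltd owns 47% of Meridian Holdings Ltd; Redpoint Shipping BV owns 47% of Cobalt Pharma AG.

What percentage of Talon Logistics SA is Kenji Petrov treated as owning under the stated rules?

18.3719%

Chain via Summit Foods Inc. → Redpoint Shipping BV (R2): 67% × 25% × 51% = 8.5425% of Talon Logistics SA.
Chain via Stonebridge Ventures LLC → Vantage Media Ltd (R2): 49% × 59% × 34% = 9.8294% of Talon Logistics SA.
Aggregating (R1): 8.5425% + 9.8294% = 18.3719%.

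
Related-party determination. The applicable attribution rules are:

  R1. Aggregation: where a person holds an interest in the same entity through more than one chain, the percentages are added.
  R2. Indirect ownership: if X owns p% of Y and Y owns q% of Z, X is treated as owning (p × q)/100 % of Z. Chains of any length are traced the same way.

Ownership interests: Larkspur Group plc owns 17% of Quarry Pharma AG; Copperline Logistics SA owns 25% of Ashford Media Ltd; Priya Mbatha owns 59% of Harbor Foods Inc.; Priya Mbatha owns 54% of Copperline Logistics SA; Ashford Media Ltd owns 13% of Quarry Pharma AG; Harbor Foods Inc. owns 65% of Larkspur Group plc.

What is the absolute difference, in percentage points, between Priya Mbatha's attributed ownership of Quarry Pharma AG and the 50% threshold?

Chain via Harbor Foods Inc. → Larkspur Group plc (R2): 59% × 65% × 17% = 6.5195% of Quarry Pharma AG.
Chain via Copperline Logistics SA → Ashford Media Ltd (R2): 54% × 25% × 13% = 1.755% of Quarry Pharma AG.
Aggregating (R1): 6.5195% + 1.755% = 8.2745%.
8.2745% falls short of the 50% threshold by 41.7255 percentage points.

41.7255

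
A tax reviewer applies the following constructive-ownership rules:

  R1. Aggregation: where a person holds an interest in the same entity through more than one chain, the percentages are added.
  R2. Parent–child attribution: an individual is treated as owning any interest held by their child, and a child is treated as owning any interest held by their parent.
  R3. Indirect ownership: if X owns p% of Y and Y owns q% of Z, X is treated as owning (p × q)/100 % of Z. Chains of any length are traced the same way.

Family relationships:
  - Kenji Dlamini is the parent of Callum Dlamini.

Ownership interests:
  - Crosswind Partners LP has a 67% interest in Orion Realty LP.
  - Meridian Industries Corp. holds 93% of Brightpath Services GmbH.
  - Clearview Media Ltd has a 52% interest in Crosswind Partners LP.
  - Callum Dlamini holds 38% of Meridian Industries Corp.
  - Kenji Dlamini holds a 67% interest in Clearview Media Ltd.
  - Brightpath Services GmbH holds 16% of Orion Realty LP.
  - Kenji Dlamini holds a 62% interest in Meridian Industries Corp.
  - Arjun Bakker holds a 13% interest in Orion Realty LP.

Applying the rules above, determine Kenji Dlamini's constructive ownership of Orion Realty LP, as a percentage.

By parent–child attribution (R2), Kenji Dlamini is treated as also owning Callum Dlamini's interest in Meridian Industries Corp, giving 62% + 38% = 100%.
Chain via Meridian Industries Corp. → Brightpath Services GmbH (R3): 100% × 93% × 16% = 14.88% of Orion Realty LP.
Chain via Clearview Media Ltd → Crosswind Partners LP (R3): 67% × 52% × 67% = 23.3428% of Orion Realty LP.
Aggregating (R1): 14.88% + 23.3428% = 38.2228%.

38.2228%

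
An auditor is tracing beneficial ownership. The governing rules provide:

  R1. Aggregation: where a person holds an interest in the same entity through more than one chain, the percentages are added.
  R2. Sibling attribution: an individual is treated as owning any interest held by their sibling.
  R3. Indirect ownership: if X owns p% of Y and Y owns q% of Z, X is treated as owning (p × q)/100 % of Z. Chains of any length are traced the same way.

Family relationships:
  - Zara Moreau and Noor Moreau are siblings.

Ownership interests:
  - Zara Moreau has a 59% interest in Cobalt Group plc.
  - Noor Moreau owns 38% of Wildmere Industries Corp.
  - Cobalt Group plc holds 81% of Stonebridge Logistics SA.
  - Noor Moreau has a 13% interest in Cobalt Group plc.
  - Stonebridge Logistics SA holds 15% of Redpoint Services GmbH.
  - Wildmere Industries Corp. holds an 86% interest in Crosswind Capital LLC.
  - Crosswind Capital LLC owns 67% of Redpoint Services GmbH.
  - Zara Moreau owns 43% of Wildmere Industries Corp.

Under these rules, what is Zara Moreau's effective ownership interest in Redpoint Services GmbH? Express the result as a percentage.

By sibling attribution (R2), Zara Moreau is treated as also owning Noor Moreau's interest in Cobalt Group plc, giving 59% + 13% = 72%.
By sibling attribution (R2), Zara Moreau is treated as also owning Noor Moreau's interest in Wildmere Industries Corp, giving 43% + 38% = 81%.
Chain via Cobalt Group plc → Stonebridge Logistics SA (R3): 72% × 81% × 15% = 8.748% of Redpoint Services GmbH.
Chain via Wildmere Industries Corp. → Crosswind Capital LLC (R3): 81% × 86% × 67% = 46.6722% of Redpoint Services GmbH.
Aggregating (R1): 8.748% + 46.6722% = 55.4202%.

55.4202%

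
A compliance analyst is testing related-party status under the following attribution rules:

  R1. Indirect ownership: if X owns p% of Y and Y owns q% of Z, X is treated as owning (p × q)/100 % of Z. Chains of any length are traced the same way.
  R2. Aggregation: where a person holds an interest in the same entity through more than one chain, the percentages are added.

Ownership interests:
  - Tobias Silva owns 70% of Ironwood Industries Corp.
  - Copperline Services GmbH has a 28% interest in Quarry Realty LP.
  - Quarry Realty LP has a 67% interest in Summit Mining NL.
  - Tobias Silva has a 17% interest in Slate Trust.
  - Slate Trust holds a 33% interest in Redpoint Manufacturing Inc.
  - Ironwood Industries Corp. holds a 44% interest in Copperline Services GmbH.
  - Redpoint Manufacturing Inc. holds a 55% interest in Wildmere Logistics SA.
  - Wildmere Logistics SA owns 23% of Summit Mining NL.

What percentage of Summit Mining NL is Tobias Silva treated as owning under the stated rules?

Chain via Slate Trust → Redpoint Manufacturing Inc. → Wildmere Logistics SA (R1): 17% × 33% × 55% × 23% = 0.709665% of Summit Mining NL.
Chain via Ironwood Industries Corp. → Copperline Services GmbH → Quarry Realty LP (R1): 70% × 44% × 28% × 67% = 5.77808% of Summit Mining NL.
Aggregating (R2): 0.709665% + 5.77808% = 6.487745%.

6.487745%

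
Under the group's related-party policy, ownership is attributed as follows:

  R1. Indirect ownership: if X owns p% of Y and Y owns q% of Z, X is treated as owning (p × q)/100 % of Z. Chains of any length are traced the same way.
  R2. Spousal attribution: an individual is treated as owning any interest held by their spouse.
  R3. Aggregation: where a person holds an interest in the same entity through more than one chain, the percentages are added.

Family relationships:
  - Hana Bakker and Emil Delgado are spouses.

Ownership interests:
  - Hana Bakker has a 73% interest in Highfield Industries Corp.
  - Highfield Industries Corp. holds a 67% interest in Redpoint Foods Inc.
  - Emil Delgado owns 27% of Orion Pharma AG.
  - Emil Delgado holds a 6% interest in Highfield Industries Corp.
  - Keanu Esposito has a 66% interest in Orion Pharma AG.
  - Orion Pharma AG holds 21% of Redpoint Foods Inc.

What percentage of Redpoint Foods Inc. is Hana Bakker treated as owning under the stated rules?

58.6%

By spousal attribution (R2), Hana Bakker is treated as also owning Emil Delgado's interest in Highfield Industries Corp, giving 73% + 6% = 79%.
By spousal attribution (R2), Hana Bakker is treated as owning Emil Delgado's 27% interest in Orion Pharma AG.
Chain via Highfield Industries Corp. (R1): 79% × 67% = 52.93% of Redpoint Foods Inc.
Chain via Orion Pharma AG (R1): 27% × 21% = 5.67% of Redpoint Foods Inc.
Aggregating (R3): 52.93% + 5.67% = 58.6%.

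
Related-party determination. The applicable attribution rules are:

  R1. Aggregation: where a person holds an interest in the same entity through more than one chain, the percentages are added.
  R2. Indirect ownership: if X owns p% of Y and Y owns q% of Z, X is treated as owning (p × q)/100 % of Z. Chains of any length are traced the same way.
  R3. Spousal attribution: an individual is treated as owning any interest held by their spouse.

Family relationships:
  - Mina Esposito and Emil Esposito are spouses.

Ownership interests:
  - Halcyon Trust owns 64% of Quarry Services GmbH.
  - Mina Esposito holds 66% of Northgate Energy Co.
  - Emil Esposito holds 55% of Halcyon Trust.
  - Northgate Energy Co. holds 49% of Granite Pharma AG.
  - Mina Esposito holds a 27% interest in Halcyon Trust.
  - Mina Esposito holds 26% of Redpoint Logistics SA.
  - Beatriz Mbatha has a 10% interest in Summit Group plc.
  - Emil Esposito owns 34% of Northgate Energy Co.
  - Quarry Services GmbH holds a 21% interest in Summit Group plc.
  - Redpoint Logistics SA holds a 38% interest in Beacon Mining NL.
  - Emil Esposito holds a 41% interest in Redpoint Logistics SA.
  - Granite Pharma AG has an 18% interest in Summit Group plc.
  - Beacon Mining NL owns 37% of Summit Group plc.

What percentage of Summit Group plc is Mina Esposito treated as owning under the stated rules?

29.261%

By spousal attribution (R3), Mina Esposito is treated as also owning Emil Esposito's interest in Redpoint Logistics SA, giving 26% + 41% = 67%.
By spousal attribution (R3), Mina Esposito is treated as also owning Emil Esposito's interest in Halcyon Trust, giving 27% + 55% = 82%.
By spousal attribution (R3), Mina Esposito is treated as also owning Emil Esposito's interest in Northgate Energy Co, giving 66% + 34% = 100%.
Chain via Redpoint Logistics SA → Beacon Mining NL (R2): 67% × 38% × 37% = 9.4202% of Summit Group plc.
Chain via Halcyon Trust → Quarry Services GmbH (R2): 82% × 64% × 21% = 11.0208% of Summit Group plc.
Chain via Northgate Energy Co. → Granite Pharma AG (R2): 100% × 49% × 18% = 8.82% of Summit Group plc.
Aggregating (R1): 9.4202% + 11.0208% + 8.82% = 29.261%.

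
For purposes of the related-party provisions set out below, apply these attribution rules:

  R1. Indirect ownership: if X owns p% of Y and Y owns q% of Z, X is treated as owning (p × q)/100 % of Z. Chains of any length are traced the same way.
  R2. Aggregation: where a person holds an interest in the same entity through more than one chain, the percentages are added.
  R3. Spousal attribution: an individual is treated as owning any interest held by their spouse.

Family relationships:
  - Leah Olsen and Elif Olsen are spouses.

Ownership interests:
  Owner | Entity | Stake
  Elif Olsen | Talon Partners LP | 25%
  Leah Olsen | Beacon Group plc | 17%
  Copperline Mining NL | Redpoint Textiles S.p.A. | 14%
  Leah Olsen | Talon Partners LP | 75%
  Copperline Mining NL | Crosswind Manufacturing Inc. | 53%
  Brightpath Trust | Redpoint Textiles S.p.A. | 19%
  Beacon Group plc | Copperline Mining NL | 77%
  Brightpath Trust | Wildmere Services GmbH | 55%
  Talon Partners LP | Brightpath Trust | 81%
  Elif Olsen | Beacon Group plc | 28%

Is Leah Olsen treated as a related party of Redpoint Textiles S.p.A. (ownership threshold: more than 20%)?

By spousal attribution (R3), Leah Olsen is treated as also owning Elif Olsen's interest in Talon Partners LP, giving 75% + 25% = 100%.
By spousal attribution (R3), Leah Olsen is treated as also owning Elif Olsen's interest in Beacon Group plc, giving 17% + 28% = 45%.
Chain via Talon Partners LP → Brightpath Trust (R1): 100% × 81% × 19% = 15.39% of Redpoint Textiles S.p.A.
Chain via Beacon Group plc → Copperline Mining NL (R1): 45% × 77% × 14% = 4.851% of Redpoint Textiles S.p.A.
Aggregating (R2): 15.39% + 4.851% = 20.241%.
20.241% exceeds the 20% threshold, so Leah is a related party to Redpoint Textiles S.p.A.

Yes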